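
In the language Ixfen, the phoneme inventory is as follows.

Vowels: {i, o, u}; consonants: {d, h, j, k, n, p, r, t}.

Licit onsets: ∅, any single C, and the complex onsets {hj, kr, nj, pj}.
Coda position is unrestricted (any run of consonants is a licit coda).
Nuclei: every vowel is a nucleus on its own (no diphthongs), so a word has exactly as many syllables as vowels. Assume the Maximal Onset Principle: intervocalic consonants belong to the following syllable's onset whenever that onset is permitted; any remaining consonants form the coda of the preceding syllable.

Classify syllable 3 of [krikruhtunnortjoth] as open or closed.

closed

Nuclei (vowels): i, u, u, o, o → 5 syllables.
Between /i/ (V1) and /u/ (V2): /kr/ — entire cluster is a permitted onset → onset /kr/, coda ∅.
Between /u/ (V2) and /u/ (V3): /ht/ — longest licit onset from the right is /t/, leaving /h/ as coda.
Between /u/ (V3) and /o/ (V4): /nn/ splits as /n/ + /n/ (/n/ is the longest suffix that is a licit onset).
Between /o/ (V4) and /o/ (V5): /rtj/; trying suffixes from longest down, /j/ is the first permitted one, so coda /rt/ | onset /j/.
Syllabification: kri.kruh.tun.nort.joth.
Syllable 3 is /tun/ with coda /n/, so it is closed.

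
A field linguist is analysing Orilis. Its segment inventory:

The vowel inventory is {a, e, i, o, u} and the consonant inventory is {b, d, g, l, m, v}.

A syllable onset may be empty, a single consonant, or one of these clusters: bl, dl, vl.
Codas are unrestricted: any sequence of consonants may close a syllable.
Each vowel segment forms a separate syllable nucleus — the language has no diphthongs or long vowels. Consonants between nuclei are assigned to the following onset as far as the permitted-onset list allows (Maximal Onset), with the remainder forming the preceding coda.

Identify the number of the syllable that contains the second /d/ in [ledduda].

The vowels are e, u, a — 3 nuclei, so 3 syllables.
Between /e/ (V1) and /u/ (V2): /dd/; trying suffixes from longest down, /d/ is the first permitted one, so coda /d/ | onset /d/.
Between /u/ (V2) and /a/ (V3): just /d/ — single C goes to the following onset.
Result: led.du.da.
The second /d/ is in the onset of syllable 2 (/du/).

2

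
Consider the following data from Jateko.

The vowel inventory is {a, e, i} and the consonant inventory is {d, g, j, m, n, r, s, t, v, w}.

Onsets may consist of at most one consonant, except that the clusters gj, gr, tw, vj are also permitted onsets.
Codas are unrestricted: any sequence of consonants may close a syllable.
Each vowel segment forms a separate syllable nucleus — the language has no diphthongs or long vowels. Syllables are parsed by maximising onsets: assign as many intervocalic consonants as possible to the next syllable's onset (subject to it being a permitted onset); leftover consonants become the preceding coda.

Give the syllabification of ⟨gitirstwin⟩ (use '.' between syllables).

Nuclei (vowels): i, i, i → 3 syllables.
σ1/σ2 boundary: /t/ is a single consonant, so it becomes the next onset.
σ2/σ3 boundary: cluster /rstw/ — the longest permitted-onset suffix is /tw/; onset = /tw/, preceding coda = /rs/.

gi.tirs.twin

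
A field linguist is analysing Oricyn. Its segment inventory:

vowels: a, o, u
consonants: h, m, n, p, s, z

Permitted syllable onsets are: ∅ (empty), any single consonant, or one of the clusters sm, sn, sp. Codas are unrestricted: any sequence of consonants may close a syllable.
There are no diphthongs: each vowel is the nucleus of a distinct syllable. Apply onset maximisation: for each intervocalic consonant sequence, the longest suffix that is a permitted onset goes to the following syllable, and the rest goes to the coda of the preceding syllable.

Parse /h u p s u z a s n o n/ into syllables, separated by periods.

The vowels are u, u, a, o — 4 nuclei, so 4 syllables.
Between /u/ (V1) and /u/ (V2): /ps/ — longest licit onset from the right is /s/, leaving /p/ as coda.
Between /u/ (V2) and /a/ (V3): /z/ is a single consonant, so it becomes the next onset.
Between /a/ (V3) and /o/ (V4): cluster /sn/ — /sn/ is itself a permitted onset, so the whole cluster goes right; preceding coda = ∅.

hup.su.za.snon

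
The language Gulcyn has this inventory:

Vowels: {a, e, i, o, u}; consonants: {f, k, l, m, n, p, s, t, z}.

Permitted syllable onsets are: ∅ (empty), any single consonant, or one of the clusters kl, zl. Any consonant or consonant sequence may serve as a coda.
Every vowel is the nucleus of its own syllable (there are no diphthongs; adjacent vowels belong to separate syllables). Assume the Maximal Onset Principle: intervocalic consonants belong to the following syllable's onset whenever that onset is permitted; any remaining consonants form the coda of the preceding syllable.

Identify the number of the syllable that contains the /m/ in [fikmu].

2

The vowels are i, u — 2 nuclei, so 2 syllables.
σ1/σ2 boundary: /km/ splits as /k/ + /m/ (/m/ is the longest suffix that is a licit onset).
Result: fik.mu.
The /m/ is in the onset of syllable 2 (/mu/).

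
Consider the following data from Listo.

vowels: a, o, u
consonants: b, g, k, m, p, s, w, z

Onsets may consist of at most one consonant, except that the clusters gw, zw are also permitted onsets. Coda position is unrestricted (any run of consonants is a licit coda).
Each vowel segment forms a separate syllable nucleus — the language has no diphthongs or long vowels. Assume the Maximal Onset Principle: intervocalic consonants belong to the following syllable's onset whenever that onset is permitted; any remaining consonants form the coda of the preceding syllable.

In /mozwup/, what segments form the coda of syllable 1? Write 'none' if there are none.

Vowels present: o, u; each is a nucleus, giving 2 syllables.
σ1/σ2 boundary: /zw/ — entire cluster is a permitted onset → onset /zw/, coda ∅.
Result: mo.zwup.
Syllable 1 is /mo/: onset /m/, nucleus /o/, coda ∅.

none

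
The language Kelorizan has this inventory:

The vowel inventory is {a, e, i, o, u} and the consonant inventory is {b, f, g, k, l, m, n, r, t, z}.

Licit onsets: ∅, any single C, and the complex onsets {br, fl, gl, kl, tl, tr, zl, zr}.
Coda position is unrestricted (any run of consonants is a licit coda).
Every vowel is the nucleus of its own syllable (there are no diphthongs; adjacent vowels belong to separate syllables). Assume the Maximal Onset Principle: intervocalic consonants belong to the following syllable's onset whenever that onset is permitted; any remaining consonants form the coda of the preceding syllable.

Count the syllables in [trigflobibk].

Vowels present: i, o, i; each is a nucleus, giving 3 syllables.

3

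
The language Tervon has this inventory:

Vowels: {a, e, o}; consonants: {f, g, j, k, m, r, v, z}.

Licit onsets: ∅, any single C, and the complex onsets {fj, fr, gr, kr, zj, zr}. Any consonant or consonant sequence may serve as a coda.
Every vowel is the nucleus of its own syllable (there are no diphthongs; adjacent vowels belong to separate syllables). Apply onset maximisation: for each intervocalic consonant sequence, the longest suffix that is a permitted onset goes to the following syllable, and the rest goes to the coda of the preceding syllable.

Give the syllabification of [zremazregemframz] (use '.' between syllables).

zre.ma.zre.gem.framz

The vowels are e, a, e, e, a — 5 nuclei, so 5 syllables.
/e…a/ gap (V1→V2): /m/ is a single consonant, so it becomes the next onset.
/a…e/ gap (V2→V3): /zr/ is a licit onset in full, so it all attaches to the next syllable.
/e…e/ gap (V3→V4): /g/ → onset of the next syllable (single consonants are always licit onsets).
/e…a/ gap (V4→V5): /mfr/ splits as /m/ + /fr/ (/fr/ is the longest suffix that is a licit onset).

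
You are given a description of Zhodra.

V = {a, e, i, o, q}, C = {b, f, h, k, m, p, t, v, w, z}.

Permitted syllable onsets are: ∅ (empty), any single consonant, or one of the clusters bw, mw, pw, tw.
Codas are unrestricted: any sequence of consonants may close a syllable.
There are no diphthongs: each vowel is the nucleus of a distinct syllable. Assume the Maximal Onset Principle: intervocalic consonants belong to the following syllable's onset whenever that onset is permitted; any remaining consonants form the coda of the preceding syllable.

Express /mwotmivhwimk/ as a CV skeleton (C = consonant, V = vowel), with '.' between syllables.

The vowels are o, i, i — 3 nuclei, so 3 syllables.
σ1/σ2 boundary: /tm/ splits as /t/ + /m/ (/m/ is the longest suffix that is a licit onset).
σ2/σ3 boundary: /vhw/; trying suffixes from longest down, /w/ is the first permitted one, so coda /vh/ | onset /w/.
So the parse is mwot.mivh.wimk.
Mapping each syllable to C/V: /mwot/ → CCVC, /mivh/ → CVCC, /wimk/ → CVCC.

CCVC.CVCC.CVCC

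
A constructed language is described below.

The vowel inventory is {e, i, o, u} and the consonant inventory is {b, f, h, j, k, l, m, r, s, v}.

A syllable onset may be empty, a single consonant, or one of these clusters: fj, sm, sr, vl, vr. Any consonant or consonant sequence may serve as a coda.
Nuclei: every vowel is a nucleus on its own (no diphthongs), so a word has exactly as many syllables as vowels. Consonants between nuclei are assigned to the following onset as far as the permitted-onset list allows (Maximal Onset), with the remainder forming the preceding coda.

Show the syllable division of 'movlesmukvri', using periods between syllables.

mo.vle.smuk.vri

Nuclei (vowels): o, e, u, i → 4 syllables.
/o…e/ gap (V1→V2): cluster /vl/ — /vl/ is itself a permitted onset, so the whole cluster goes right; preceding coda = ∅.
/e…u/ gap (V2→V3): cluster /sm/ — /sm/ is itself a permitted onset, so the whole cluster goes right; preceding coda = ∅.
/u…i/ gap (V3→V4): cluster /kvr/ — the longest permitted-onset suffix is /vr/; onset = /vr/, preceding coda = /k/.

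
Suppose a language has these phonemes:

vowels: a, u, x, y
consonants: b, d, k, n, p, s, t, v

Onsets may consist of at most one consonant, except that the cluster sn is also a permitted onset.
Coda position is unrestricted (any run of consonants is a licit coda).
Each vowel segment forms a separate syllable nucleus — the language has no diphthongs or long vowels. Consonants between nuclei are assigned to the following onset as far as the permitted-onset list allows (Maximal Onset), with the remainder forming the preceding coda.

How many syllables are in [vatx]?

2

Nuclei (vowels): a, x → 2 syllables.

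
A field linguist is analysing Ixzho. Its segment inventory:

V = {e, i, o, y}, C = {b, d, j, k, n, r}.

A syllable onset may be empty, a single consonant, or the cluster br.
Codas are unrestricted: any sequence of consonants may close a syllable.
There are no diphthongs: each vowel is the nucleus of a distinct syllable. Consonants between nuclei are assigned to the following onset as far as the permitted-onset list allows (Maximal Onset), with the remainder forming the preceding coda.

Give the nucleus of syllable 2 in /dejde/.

Vowels present: e, e; each is a nucleus, giving 2 syllables.
The second nucleus (vowel 2 from the left) is /e/.

e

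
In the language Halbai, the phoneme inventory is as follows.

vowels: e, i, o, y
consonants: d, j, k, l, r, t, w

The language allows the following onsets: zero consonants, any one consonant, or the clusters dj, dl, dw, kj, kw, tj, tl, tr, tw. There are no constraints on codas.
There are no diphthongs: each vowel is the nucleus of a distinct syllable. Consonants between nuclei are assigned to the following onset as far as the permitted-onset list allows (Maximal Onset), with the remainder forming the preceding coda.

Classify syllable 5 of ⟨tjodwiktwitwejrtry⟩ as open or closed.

Nuclei (vowels): o, i, i, e, y → 5 syllables.
Between /o/ (V1) and /i/ (V2): cluster /dw/ — /dw/ is itself a permitted onset, so the whole cluster goes right; preceding coda = ∅.
Between /i/ (V2) and /i/ (V3): /ktw/ splits as /k/ + /tw/ (/tw/ is the longest suffix that is a licit onset).
Between /i/ (V3) and /e/ (V4): cluster /tw/ — /tw/ is itself a permitted onset, so the whole cluster goes right; preceding coda = ∅.
Between /e/ (V4) and /y/ (V5): /jrtr/ — longest licit onset from the right is /tr/, leaving /jr/ as coda.
Syllabification: tjo.dwik.twi.twejr.try.
Syllable 5 is /try/; it ends in its nucleus with no coda, so it is open.

open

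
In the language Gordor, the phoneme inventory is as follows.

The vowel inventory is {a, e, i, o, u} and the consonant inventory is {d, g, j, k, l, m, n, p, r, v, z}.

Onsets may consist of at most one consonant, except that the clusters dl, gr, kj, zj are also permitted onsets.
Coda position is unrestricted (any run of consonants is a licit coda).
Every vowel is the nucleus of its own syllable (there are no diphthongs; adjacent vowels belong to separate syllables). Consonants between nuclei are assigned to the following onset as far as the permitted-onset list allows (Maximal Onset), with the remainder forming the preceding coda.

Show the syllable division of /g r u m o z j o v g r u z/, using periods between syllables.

Nuclei (vowels): u, o, o, u → 4 syllables.
Between /u/ (V1) and /o/ (V2): /m/ → onset of the next syllable (single consonants are always licit onsets).
Between /o/ (V2) and /o/ (V3): cluster /zj/ — /zj/ is itself a permitted onset, so the whole cluster goes right; preceding coda = ∅.
Between /o/ (V3) and /u/ (V4): /vgr/; trying suffixes from longest down, /gr/ is the first permitted one, so coda /v/ | onset /gr/.

gru.mo.zjov.gruz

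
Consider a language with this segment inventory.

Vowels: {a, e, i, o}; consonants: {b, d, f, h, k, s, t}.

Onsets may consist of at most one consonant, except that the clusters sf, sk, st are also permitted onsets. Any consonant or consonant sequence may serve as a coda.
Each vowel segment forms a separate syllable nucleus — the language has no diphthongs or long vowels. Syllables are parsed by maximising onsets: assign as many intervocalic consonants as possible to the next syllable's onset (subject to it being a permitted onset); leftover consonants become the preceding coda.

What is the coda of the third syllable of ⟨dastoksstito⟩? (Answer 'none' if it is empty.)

none

The vowels are a, o, i, o — 4 nuclei, so 4 syllables.
/a…o/ gap (V1→V2): /st/ — entire cluster is a permitted onset → onset /st/, coda ∅.
/o…i/ gap (V2→V3): cluster /ksst/ — the longest permitted-onset suffix is /st/; onset = /st/, preceding coda = /ks/.
/i…o/ gap (V3→V4): /t/ → onset of the next syllable (single consonants are always licit onsets).
Result: da.stoks.sti.to.
Syllable 3 is /sti/: onset /st/, nucleus /i/, coda ∅.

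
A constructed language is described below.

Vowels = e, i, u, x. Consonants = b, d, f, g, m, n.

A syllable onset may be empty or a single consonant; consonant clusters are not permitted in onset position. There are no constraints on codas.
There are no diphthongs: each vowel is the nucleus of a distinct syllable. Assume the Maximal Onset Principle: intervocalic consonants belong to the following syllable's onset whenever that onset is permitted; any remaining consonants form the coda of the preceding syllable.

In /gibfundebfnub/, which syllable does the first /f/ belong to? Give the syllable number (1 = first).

Nuclei (vowels): i, u, e, u → 4 syllables.
Between /i/ (V1) and /u/ (V2): cluster /bf/ — the longest permitted-onset suffix is /f/; onset = /f/, preceding coda = /b/.
Between /u/ (V2) and /e/ (V3): /nd/ — longest licit onset from the right is /d/, leaving /n/ as coda.
Between /e/ (V3) and /u/ (V4): /bfn/ — longest licit onset from the right is /n/, leaving /bf/ as coda.
So the parse is gib.fun.debf.nub.
The first /f/ is in the onset of syllable 2 (/fun/).

2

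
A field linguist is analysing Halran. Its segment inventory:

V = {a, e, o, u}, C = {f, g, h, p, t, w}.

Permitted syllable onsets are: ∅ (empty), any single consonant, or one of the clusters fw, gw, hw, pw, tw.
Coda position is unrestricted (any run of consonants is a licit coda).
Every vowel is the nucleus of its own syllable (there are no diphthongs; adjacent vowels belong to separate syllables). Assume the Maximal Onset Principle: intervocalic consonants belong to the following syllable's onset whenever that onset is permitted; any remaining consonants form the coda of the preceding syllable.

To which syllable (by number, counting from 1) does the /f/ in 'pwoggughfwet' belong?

3

Vowels present: o, u, e; each is a nucleus, giving 3 syllables.
/o…u/ gap (V1→V2): /gg/ splits as /g/ + /g/ (/g/ is the longest suffix that is a licit onset).
/u…e/ gap (V2→V3): /ghfw/; trying suffixes from longest down, /fw/ is the first permitted one, so coda /gh/ | onset /fw/.
So the parse is pwog.gugh.fwet.
The /f/ is in the onset of syllable 3 (/fwet/).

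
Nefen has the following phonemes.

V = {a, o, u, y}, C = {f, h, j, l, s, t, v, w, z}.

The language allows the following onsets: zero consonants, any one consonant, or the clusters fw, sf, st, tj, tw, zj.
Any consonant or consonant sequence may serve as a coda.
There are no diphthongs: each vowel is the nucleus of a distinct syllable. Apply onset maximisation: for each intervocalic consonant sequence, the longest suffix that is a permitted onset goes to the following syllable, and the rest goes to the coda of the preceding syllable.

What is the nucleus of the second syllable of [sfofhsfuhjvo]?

Nuclei (vowels): o, u, o → 3 syllables.
The second nucleus (vowel 2 from the left) is /u/.

u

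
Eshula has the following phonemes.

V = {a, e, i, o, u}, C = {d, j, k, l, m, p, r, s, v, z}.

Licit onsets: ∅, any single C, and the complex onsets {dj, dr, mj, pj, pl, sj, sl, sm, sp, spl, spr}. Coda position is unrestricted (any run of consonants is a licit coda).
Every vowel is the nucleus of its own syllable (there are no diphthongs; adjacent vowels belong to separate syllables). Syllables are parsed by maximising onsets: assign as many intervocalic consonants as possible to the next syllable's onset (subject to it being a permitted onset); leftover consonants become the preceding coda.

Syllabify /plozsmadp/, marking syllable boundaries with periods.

Nuclei (vowels): o, a → 2 syllables.
/o…a/ gap (V1→V2): cluster /zsm/ — the longest permitted-onset suffix is /sm/; onset = /sm/, preceding coda = /z/.

ploz.smadp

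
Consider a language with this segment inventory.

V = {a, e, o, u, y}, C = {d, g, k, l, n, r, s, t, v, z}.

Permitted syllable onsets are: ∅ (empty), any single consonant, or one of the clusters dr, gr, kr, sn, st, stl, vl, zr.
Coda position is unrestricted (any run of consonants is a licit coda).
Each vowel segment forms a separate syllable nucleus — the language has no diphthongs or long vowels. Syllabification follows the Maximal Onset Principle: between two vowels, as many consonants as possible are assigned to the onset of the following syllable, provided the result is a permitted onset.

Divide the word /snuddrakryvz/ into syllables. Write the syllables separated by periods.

Vowels present: u, a, y; each is a nucleus, giving 3 syllables.
Between /u/ (V1) and /a/ (V2): /ddr/ — longest licit onset from the right is /dr/, leaving /d/ as coda.
Between /a/ (V2) and /y/ (V3): /kr/ — entire cluster is a permitted onset → onset /kr/, coda ∅.

snud.dra.kryvz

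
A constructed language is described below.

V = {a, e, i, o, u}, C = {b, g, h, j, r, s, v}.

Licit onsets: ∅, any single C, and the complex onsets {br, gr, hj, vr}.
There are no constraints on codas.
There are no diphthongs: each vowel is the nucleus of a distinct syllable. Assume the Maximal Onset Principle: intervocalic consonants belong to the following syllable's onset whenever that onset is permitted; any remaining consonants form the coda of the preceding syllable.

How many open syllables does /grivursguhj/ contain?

1

The vowels are i, u, u — 3 nuclei, so 3 syllables.
Between /i/ (V1) and /u/ (V2): /v/ is a single consonant, so it becomes the next onset.
Between /u/ (V2) and /u/ (V3): /rsg/ splits as /rs/ + /g/ (/g/ is the longest suffix that is a licit onset).
Result: gri.vurs.guhj.
Classifying each syllable: /gri/ (open), /vurs/ (closed), /guhj/ (closed).
Open syllables: 1.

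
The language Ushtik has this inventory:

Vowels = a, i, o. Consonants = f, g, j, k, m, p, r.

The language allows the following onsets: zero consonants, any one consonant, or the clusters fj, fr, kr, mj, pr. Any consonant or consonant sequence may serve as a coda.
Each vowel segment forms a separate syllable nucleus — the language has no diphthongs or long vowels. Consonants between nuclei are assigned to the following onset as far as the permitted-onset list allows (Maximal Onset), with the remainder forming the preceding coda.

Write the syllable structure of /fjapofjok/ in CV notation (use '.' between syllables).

CCV.CV.CCVC

Vowels present: a, o, o; each is a nucleus, giving 3 syllables.
σ1/σ2 boundary: /p/ → onset of the next syllable (single consonants are always licit onsets).
σ2/σ3 boundary: /fj/ — entire cluster is a permitted onset → onset /fj/, coda ∅.
Putting it together: fja.po.fjok.
Mapping each syllable to C/V: /fja/ → CCV, /po/ → CV, /fjok/ → CCVC.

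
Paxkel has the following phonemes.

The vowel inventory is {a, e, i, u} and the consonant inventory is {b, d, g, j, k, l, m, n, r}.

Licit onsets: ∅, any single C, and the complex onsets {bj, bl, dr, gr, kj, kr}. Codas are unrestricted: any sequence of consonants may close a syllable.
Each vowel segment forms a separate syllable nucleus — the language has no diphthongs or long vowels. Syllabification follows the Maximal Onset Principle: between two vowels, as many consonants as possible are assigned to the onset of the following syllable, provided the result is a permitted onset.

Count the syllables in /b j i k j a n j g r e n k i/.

4

Nuclei (vowels): i, a, e, i → 4 syllables.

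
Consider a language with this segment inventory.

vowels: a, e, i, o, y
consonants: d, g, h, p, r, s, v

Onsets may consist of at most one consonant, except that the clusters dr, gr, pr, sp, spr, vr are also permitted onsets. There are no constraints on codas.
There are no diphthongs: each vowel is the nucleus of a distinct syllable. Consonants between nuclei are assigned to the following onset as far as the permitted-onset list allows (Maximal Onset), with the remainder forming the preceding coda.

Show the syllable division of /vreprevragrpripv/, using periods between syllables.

vre.pre.vragr.pripv

Vowels present: e, e, a, i; each is a nucleus, giving 4 syllables.
σ1/σ2 boundary: /pr/ — entire cluster is a permitted onset → onset /pr/, coda ∅.
σ2/σ3 boundary: /vr/ is a licit onset in full, so it all attaches to the next syllable.
σ3/σ4 boundary: /grpr/; trying suffixes from longest down, /pr/ is the first permitted one, so coda /gr/ | onset /pr/.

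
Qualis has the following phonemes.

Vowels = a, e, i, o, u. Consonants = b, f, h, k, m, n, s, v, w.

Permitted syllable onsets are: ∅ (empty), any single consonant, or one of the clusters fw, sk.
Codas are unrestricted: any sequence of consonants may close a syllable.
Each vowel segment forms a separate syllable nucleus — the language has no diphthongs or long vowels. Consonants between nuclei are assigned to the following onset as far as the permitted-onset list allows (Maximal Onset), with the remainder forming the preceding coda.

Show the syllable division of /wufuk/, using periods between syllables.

The vowels are u, u — 2 nuclei, so 2 syllables.
Between /u/ (V1) and /u/ (V2): /f/ is a single consonant, so it becomes the next onset.

wu.fuk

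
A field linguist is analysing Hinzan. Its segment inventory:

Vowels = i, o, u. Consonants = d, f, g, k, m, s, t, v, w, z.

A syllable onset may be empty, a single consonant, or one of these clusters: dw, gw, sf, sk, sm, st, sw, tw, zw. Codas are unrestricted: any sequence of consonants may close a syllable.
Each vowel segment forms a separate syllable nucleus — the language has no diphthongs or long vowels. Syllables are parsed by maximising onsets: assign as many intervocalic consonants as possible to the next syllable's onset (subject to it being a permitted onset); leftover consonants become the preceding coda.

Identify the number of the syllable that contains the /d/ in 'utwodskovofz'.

2

The vowels are u, o, o, o — 4 nuclei, so 4 syllables.
V1 /u/ – V2 /o/: /tw/ — entire cluster is a permitted onset → onset /tw/, coda ∅.
V2 /o/ – V3 /o/: /dsk/ — longest licit onset from the right is /sk/, leaving /d/ as coda.
V3 /o/ – V4 /o/: /v/ → onset of the next syllable (single consonants are always licit onsets).
So the parse is u.twod.sko.vofz.
The /d/ is in the coda of syllable 2 (/twod/).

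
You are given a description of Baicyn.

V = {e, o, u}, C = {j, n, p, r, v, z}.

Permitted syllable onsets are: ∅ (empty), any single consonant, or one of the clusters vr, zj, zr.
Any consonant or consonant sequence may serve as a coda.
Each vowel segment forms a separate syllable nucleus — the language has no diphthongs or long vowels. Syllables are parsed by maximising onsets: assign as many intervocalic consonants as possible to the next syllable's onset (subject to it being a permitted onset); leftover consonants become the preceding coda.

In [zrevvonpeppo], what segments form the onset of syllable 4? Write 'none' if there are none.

Nuclei (vowels): e, o, e, o → 4 syllables.
V1 /e/ – V2 /o/: /vv/; trying suffixes from longest down, /v/ is the first permitted one, so coda /v/ | onset /v/.
V2 /o/ – V3 /e/: /np/; trying suffixes from longest down, /p/ is the first permitted one, so coda /n/ | onset /p/.
V3 /e/ – V4 /o/: /pp/; trying suffixes from longest down, /p/ is the first permitted one, so coda /p/ | onset /p/.
Syllabification: zrev.von.pep.po.
Syllable 4 is /po/: onset /p/, nucleus /o/, coda ∅.

p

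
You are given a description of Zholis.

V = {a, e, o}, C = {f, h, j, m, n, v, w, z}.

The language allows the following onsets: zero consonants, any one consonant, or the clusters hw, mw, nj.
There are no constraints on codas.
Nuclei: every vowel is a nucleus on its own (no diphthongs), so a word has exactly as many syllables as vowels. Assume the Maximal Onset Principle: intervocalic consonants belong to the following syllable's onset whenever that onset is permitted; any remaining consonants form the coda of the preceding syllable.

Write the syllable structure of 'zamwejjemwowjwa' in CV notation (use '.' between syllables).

CV.CCVC.CV.CCVCC.CV

Vowels present: a, e, e, o, a; each is a nucleus, giving 5 syllables.
/a…e/ gap (V1→V2): /mw/ — entire cluster is a permitted onset → onset /mw/, coda ∅.
/e…e/ gap (V2→V3): /jj/ splits as /j/ + /j/ (/j/ is the longest suffix that is a licit onset).
/e…o/ gap (V3→V4): /mw/ is a licit onset in full, so it all attaches to the next syllable.
/o…a/ gap (V4→V5): /wjw/; trying suffixes from longest down, /w/ is the first permitted one, so coda /wj/ | onset /w/.
So the parse is za.mwej.je.mwowj.wa.
Mapping each syllable to C/V: /za/ → CV, /mwej/ → CCVC, /je/ → CV, /mwowj/ → CCVCC, /wa/ → CV.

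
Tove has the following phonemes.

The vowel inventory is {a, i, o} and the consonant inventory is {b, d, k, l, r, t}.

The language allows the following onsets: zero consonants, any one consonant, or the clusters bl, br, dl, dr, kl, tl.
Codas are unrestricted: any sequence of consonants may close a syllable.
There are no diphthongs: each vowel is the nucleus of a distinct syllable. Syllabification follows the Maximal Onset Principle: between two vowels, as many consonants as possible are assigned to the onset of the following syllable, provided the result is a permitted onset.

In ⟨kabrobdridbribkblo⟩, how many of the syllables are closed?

3

The vowels are a, o, i, i, o — 5 nuclei, so 5 syllables.
V1 /a/ – V2 /o/: /br/ — entire cluster is a permitted onset → onset /br/, coda ∅.
V2 /o/ – V3 /i/: /bdr/ splits as /b/ + /dr/ (/dr/ is the longest suffix that is a licit onset).
V3 /i/ – V4 /i/: /dbr/ splits as /d/ + /br/ (/br/ is the longest suffix that is a licit onset).
V4 /i/ – V5 /o/: /bkbl/; trying suffixes from longest down, /bl/ is the first permitted one, so coda /bk/ | onset /bl/.
Putting it together: ka.brob.drid.bribk.blo.
Classifying each syllable: /ka/ (open), /brob/ (closed), /drid/ (closed), /bribk/ (closed), /blo/ (open).
Closed syllables: 3.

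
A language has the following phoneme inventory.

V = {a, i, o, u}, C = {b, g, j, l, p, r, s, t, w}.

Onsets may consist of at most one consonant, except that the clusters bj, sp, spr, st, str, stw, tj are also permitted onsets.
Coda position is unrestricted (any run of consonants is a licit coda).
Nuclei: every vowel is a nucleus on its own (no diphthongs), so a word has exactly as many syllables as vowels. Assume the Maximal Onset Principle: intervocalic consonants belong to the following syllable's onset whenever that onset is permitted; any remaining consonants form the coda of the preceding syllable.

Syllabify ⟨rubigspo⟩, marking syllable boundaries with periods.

ru.big.spo

The vowels are u, i, o — 3 nuclei, so 3 syllables.
Between /u/ (V1) and /i/ (V2): just /b/ — single C goes to the following onset.
Between /i/ (V2) and /o/ (V3): /gsp/; trying suffixes from longest down, /sp/ is the first permitted one, so coda /g/ | onset /sp/.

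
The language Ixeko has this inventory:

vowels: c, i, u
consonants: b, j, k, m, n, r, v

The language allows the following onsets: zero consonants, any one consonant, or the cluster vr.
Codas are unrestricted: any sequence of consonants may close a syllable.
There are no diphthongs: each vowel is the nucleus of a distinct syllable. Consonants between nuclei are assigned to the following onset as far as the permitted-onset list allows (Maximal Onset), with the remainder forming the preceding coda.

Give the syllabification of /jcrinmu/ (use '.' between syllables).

Nuclei (vowels): c, i, u → 3 syllables.
Between /c/ (V1) and /i/ (V2): /r/ is a single consonant, so it becomes the next onset.
Between /i/ (V2) and /u/ (V3): /nm/ — longest licit onset from the right is /m/, leaving /n/ as coda.

jc.rin.mu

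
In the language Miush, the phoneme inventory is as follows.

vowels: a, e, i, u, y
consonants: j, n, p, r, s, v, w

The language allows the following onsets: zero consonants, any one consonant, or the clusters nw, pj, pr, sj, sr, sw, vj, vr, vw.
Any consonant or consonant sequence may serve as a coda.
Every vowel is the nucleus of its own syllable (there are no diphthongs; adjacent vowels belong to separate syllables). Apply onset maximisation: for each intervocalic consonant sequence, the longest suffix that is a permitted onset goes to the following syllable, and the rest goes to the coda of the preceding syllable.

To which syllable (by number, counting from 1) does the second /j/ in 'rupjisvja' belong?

3

The vowels are u, i, a — 3 nuclei, so 3 syllables.
σ1/σ2 boundary: /pj/ is a licit onset in full, so it all attaches to the next syllable.
σ2/σ3 boundary: /svj/ — longest licit onset from the right is /vj/, leaving /s/ as coda.
Syllabification: ru.pjis.vja.
The second /j/ is in the onset of syllable 3 (/vja/).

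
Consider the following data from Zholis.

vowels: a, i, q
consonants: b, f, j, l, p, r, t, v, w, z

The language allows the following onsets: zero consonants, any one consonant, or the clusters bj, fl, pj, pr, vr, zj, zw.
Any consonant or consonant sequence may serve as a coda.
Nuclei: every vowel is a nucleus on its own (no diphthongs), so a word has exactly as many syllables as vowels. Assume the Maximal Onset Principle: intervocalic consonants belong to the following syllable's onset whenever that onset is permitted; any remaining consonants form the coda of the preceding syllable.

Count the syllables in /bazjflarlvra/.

Nuclei (vowels): a, a, a → 3 syllables.

3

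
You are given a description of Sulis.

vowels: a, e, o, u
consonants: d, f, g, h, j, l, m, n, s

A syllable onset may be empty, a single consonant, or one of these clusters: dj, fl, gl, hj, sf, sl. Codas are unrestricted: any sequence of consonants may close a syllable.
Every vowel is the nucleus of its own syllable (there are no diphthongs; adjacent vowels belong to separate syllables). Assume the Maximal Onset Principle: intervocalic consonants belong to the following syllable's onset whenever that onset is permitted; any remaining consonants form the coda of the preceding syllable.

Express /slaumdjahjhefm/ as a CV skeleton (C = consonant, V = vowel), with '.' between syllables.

Nuclei (vowels): a, u, a, e → 4 syllables.
Between /a/ (V1) and /u/ (V2): hiatus — the boundary sits between the two vowels.
Between /u/ (V2) and /a/ (V3): cluster /mdj/ — the longest permitted-onset suffix is /dj/; onset = /dj/, preceding coda = /m/.
Between /a/ (V3) and /e/ (V4): /hjh/; trying suffixes from longest down, /h/ is the first permitted one, so coda /hj/ | onset /h/.
Result: sla.um.djahj.hefm.
Mapping each syllable to C/V: /sla/ → CCV, /um/ → VC, /djahj/ → CCVCC, /hefm/ → CVCC.

CCV.VC.CCVCC.CVCC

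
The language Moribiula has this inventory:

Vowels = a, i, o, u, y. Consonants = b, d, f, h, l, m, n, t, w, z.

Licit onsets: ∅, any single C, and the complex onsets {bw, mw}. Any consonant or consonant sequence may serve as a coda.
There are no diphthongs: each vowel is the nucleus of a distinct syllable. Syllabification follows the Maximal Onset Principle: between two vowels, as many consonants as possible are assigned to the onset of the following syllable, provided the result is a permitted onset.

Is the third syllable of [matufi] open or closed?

open

The vowels are a, u, i — 3 nuclei, so 3 syllables.
Between /a/ (V1) and /u/ (V2): /t/ is a single consonant, so it becomes the next onset.
Between /u/ (V2) and /i/ (V3): /f/ → onset of the next syllable (single consonants are always licit onsets).
Result: ma.tu.fi.
Syllable 3 is /fi/; it ends in its nucleus with no coda, so it is open.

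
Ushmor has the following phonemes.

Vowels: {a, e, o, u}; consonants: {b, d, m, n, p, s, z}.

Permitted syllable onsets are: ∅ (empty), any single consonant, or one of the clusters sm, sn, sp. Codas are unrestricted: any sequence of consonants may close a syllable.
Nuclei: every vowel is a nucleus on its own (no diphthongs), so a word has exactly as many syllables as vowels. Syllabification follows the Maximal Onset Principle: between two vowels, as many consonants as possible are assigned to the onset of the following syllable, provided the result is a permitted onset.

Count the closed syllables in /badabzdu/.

Vowels present: a, a, u; each is a nucleus, giving 3 syllables.
/a…a/ gap (V1→V2): /d/ is a single consonant, so it becomes the next onset.
/a…u/ gap (V2→V3): /bzd/ splits as /bz/ + /d/ (/d/ is the longest suffix that is a licit onset).
Putting it together: ba.dabz.du.
Classifying each syllable: /ba/ (open), /dabz/ (closed), /du/ (open).
Closed syllables: 1.

1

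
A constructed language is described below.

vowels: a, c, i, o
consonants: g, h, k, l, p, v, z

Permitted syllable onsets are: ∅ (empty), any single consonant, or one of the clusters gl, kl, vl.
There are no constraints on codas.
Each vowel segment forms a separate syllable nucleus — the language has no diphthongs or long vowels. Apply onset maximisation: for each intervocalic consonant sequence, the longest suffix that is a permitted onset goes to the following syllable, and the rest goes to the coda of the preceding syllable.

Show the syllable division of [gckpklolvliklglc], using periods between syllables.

gckp.klol.vlikl.glc

Vowels present: c, o, i, c; each is a nucleus, giving 4 syllables.
/c…o/ gap (V1→V2): cluster /kpkl/ — the longest permitted-onset suffix is /kl/; onset = /kl/, preceding coda = /kp/.
/o…i/ gap (V2→V3): /lvl/; trying suffixes from longest down, /vl/ is the first permitted one, so coda /l/ | onset /vl/.
/i…c/ gap (V3→V4): cluster /klgl/ — the longest permitted-onset suffix is /gl/; onset = /gl/, preceding coda = /kl/.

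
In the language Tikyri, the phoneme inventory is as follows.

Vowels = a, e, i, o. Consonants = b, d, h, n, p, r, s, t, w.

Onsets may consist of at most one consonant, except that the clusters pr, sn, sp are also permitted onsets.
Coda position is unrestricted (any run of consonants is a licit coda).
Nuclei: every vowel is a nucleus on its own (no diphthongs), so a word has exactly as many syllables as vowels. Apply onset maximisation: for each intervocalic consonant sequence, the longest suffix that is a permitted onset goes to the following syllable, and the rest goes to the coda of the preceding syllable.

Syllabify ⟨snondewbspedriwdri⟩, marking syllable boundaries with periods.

Vowels present: o, e, e, i, i; each is a nucleus, giving 5 syllables.
V1 /o/ – V2 /e/: cluster /nd/ — the longest permitted-onset suffix is /d/; onset = /d/, preceding coda = /n/.
V2 /e/ – V3 /e/: /wbsp/ — longest licit onset from the right is /sp/, leaving /wb/ as coda.
V3 /e/ – V4 /i/: /dr/ splits as /d/ + /r/ (/r/ is the longest suffix that is a licit onset).
V4 /i/ – V5 /i/: cluster /wdr/ — the longest permitted-onset suffix is /r/; onset = /r/, preceding coda = /wd/.

snon.dewb.sped.riwd.ri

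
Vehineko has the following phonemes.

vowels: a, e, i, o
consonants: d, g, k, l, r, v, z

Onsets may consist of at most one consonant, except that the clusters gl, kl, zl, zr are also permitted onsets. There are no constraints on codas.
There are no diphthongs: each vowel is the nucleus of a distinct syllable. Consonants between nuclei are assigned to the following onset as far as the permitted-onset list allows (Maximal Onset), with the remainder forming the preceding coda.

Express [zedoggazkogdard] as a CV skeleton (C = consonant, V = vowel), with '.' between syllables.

CV.CVC.CVC.CVC.CVCC

The vowels are e, o, a, o, a — 5 nuclei, so 5 syllables.
σ1/σ2 boundary: /d/ is a single consonant, so it becomes the next onset.
σ2/σ3 boundary: /gg/ — longest licit onset from the right is /g/, leaving /g/ as coda.
σ3/σ4 boundary: cluster /zk/ — the longest permitted-onset suffix is /k/; onset = /k/, preceding coda = /z/.
σ4/σ5 boundary: /gd/; trying suffixes from longest down, /d/ is the first permitted one, so coda /g/ | onset /d/.
Result: ze.dog.gaz.kog.dard.
Mapping each syllable to C/V: /ze/ → CV, /dog/ → CVC, /gaz/ → CVC, /kog/ → CVC, /dard/ → CVCC.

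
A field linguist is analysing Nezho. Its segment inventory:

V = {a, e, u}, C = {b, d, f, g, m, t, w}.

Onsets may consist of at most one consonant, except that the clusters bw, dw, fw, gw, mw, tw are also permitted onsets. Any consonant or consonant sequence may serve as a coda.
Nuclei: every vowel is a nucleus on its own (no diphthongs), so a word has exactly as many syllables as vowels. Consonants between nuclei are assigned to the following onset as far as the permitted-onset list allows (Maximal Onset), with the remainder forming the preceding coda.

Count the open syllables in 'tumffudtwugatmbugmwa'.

2

The vowels are u, u, u, a, u, a — 6 nuclei, so 6 syllables.
σ1/σ2 boundary: /mff/ — longest licit onset from the right is /f/, leaving /mf/ as coda.
σ2/σ3 boundary: cluster /dtw/ — the longest permitted-onset suffix is /tw/; onset = /tw/, preceding coda = /d/.
σ3/σ4 boundary: /g/ is a single consonant, so it becomes the next onset.
σ4/σ5 boundary: /tmb/; trying suffixes from longest down, /b/ is the first permitted one, so coda /tm/ | onset /b/.
σ5/σ6 boundary: /gmw/ — longest licit onset from the right is /mw/, leaving /g/ as coda.
Syllabification: tumf.fud.twu.gatm.bug.mwa.
Classifying each syllable: /tumf/ (closed), /fud/ (closed), /twu/ (open), /gatm/ (closed), /bug/ (closed), /mwa/ (open).
Open syllables: 2.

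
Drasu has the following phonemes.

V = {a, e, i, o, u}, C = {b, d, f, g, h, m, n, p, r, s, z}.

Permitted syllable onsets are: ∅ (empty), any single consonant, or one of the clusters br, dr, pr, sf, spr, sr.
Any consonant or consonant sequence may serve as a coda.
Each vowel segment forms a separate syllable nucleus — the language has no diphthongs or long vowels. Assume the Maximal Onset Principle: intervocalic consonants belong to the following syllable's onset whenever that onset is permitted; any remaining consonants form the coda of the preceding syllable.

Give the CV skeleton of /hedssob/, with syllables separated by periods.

CVCC.CVC

Nuclei (vowels): e, o → 2 syllables.
σ1/σ2 boundary: /dss/; trying suffixes from longest down, /s/ is the first permitted one, so coda /ds/ | onset /s/.
Putting it together: heds.sob.
Mapping each syllable to C/V: /heds/ → CVCC, /sob/ → CVC.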